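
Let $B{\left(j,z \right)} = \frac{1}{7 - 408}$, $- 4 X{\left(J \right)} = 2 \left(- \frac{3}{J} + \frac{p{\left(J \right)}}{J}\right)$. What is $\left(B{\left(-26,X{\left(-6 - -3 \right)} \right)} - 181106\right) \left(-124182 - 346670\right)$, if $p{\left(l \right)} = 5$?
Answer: $\frac{34194923517964}{401} \approx 8.5274 \cdot 10^{10}$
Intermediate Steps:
$X{\left(J \right)} = - \frac{1}{J}$ ($X{\left(J \right)} = - \frac{2 \left(- \frac{3}{J} + \frac{5}{J}\right)}{4} = - \frac{2 \frac{2}{J}}{4} = - \frac{4 \frac{1}{J}}{4} = - \frac{1}{J}$)
$B{\left(j,z \right)} = - \frac{1}{401}$ ($B{\left(j,z \right)} = \frac{1}{-401} = - \frac{1}{401}$)
$\left(B{\left(-26,X{\left(-6 - -3 \right)} \right)} - 181106\right) \left(-124182 - 346670\right) = \left(- \frac{1}{401} - 181106\right) \left(-124182 - 346670\right) = \left(- \frac{72623507}{401}\right) \left(-470852\right) = \frac{34194923517964}{401}$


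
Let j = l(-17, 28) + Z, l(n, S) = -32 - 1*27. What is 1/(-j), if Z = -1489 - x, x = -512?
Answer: 1/1036 ≈ 0.00096525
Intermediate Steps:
l(n, S) = -59 (l(n, S) = -32 - 27 = -59)
Z = -977 (Z = -1489 - 1*(-512) = -1489 + 512 = -977)
j = -1036 (j = -59 - 977 = -1036)
1/(-j) = 1/(-1*(-1036)) = 1/1036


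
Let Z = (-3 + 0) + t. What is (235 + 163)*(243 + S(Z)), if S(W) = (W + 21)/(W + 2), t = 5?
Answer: 198005/2 ≈ 99003.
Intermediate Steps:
Z = 2 (Z = (-3 + 0) + 5 = -3 + 5 = 2)
S(W) = (21 + W)/(2 + W)
(235 + 163)*(243 + S(Z)) = (235 + 163)*(243 + (21 + 2)/(2 + 2)) = 398*(243 + 23/4) = 398*(995/4) = 198005/2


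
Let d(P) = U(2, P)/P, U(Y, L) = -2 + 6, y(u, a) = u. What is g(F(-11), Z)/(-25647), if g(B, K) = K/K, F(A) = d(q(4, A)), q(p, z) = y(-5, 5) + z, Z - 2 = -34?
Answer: -1/25647 ≈ -3.8991e-5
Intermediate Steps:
Z = -32 (Z = 2 - 34 = -32)
U(Y, L) = 4
q(p, z) = -5 + z
d(P) = 4/P
F(A) = 4/(-5 + A)
g(B, K) = 1
g(F(-11), Z)/(-25647) = 1/(-25647) = 1*(-1/25647) = -1/25647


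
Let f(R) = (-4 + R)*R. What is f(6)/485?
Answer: 12/485 ≈ 0.024742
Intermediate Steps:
f(R) = R*(-4 + R)
f(6)/485 = (6*(-4 + 6))/485 = (6*2)*(1/485) = 12*(1/485) = 12/485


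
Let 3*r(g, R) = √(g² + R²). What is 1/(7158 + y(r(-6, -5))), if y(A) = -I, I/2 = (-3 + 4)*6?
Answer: 1/7146 ≈ 0.00013994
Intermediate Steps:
r(g, R) = √(R² + g²)/3 (r(g, R) = √(g² + R²)/3 = √(R² + g²)/3)
I = 12 (I = 2*((-3 + 4)*6) = 2*(1*6) = 2*6 = 12)
y(A) = -12 (y(A) = -1*12 = -12)
1/(7158 + y(r(-6, -5))) = 1/(7158 - 12) = 1/7146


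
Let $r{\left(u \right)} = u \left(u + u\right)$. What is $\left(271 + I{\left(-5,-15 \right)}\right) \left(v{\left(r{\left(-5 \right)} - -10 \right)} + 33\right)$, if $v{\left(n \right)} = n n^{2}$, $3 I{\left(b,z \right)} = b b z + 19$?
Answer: $32909027$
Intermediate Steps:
$I{\left(b,z \right)} = \frac{19}{3} + \frac{z b^{2}}{3}$ ($I{\left(b,z \right)} = \frac{b b z + 19}{3} = \frac{b^{2} z + 19}{3} = \frac{z b^{2} + 19}{3} = \frac{19 + z b^{2}}{3} = \frac{19}{3} + \frac{z b^{2}}{3}$)
$r{\left(u \right)} = 2 u^{2}$ ($r{\left(u \right)} = u 2 u = 2 u^{2}$)
$v{\left(n \right)} = n^{3}$
$\left(271 + I{\left(-5,-15 \right)}\right) \left(v{\left(r{\left(-5 \right)} - -10 \right)} + 33\right) = \left(271 + \left(\frac{19}{3} + \frac{1}{3} \left(-15\right) \left(-5\right)^{2}\right)\right) \left(\left(2 \left(-5\right)^{2} - -10\right)^{3} + 33\right) = \left(271 + \left(\frac{19}{3} + \frac{1}{3} \left(-15\right) 25\right)\right) \left(\left(2 \cdot 25 + 10\right)^{3} + 33\right) = \left(271 + \left(\frac{19}{3} - 125\right)\right) \left(\left(50 + 10\right)^{3} + 33\right) = \left(271 - \frac{356}{3}\right) \left(60^{3} + 33\right) = \frac{457 \left(216000 + 33\right)}{3} = \frac{457}{3} \cdot 216033 = 32909027$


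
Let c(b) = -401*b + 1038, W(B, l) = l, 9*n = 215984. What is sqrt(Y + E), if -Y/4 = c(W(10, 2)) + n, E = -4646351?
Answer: I*sqrt(42689591)/3 ≈ 2177.9*I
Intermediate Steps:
n = 215984/9 (n = (1/9)*215984 = 215984/9 ≈ 23998.)
c(b) = 1038 - 401*b
Y = -872432/9 (Y = -4*((1038 - 401*2) + 215984/9) = -4*((1038 - 802) + 215984/9) = -4*(236 + 215984/9) = -4*218108/9 = -872432/9 ≈ -96937.)
sqrt(Y + E) = sqrt(-872432/9 - 4646351) = sqrt(-42689591/9) = I*sqrt(42689591)/3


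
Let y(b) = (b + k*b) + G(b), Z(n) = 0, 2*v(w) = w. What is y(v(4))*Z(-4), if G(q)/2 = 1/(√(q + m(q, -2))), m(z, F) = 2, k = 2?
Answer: 0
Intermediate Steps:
v(w) = w/2
G(q) = 2/√(2 + q) (G(q) = 2/(√(q + 2)) = 2/(√(2 + q)) = 2/√(2 + q))
y(b) = 2/√(2 + b) + 3*b (y(b) = (b + 2*b) + 2/√(2 + b) = 3*b + 2/√(2 + b) = 2/√(2 + b) + 3*b)
y(v(4))*Z(-4) = (2/√(2 + (½)*4) + 3*((½)*4))*0 = (2/√(2 + 2) + 3*2)*0 = (2/√4 + 6)*0 = (2*(½) + 6)*0 = (1 + 6)*0 = 7*0 = 0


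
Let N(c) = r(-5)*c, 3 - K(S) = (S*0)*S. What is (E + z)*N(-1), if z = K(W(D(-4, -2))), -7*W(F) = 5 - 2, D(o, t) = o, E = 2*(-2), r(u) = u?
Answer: -5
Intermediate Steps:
E = -4
W(F) = -3/7 (W(F) = -(5 - 2)/7 = -⅐*3 = -3/7)
K(S) = 3 (K(S) = 3 - S*0*S = 3 - 0*S = 3 - 1*0 = 3 + 0 = 3)
N(c) = -5*c
z = 3
(E + z)*N(-1) = (-4 + 3)*(-5*(-1)) = -1*5 = -5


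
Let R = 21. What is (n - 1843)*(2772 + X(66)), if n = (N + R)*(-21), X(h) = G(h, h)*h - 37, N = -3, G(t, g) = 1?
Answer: -6221021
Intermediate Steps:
X(h) = -37 + h (X(h) = 1*h - 37 = h - 37 = -37 + h)
n = -378 (n = (-3 + 21)*(-21) = 18*(-21) = -378)
(n - 1843)*(2772 + X(66)) = (-378 - 1843)*(2772 + (-37 + 66)) = -2221*(2772 + 29) = -2221*2801 = -6221021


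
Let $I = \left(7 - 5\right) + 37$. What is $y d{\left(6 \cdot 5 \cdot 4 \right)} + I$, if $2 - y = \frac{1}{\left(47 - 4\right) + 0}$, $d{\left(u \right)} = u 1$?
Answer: $\frac{11877}{43} \approx 276.21$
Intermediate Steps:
$d{\left(u \right)} = u$
$y = \frac{85}{43}$ ($y = 2 - \frac{1}{\left(47 - 4\right) + 0} = 2 - \frac{1}{43 + 0} = 2 - \frac{1}{43} = \frac{85}{43} \approx 1.9767$)
$I = 39$ ($I = 2 + 37 = 39$)
$y d{\left(6 \cdot 5 \cdot 4 \right)} + I = \frac{85 \cdot 6 \cdot 5 \cdot 4}{43} + 39 = \frac{85 \cdot 30 \cdot 4}{43} + 39 = \frac{85}{43} \cdot 120 + 39 = \frac{10200}{43} + 39 = \frac{11877}{43}$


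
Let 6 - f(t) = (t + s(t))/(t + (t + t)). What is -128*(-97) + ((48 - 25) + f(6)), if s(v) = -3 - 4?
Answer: 224011/18 ≈ 12445.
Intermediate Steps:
s(v) = -7
f(t) = 6 - (-7 + t)/(3*t) (f(t) = 6 - (t - 7)/(t + (t + t)) = 6 - (-7 + t)/(t + 2*t) = 6 - (-7 + t)/(3*t))
-128*(-97) + ((48 - 25) + f(6)) = -128*(-97) + ((48 - 25) + (⅓)*(7 + 17*6)/6) = 12416 + (23 + (⅓)*(⅙)*(7 + 102)) = 12416 + (23 + (⅓)*(⅙)*109) = 12416 + (23 + 109/18) = 12416 + 523/18 = 224011/18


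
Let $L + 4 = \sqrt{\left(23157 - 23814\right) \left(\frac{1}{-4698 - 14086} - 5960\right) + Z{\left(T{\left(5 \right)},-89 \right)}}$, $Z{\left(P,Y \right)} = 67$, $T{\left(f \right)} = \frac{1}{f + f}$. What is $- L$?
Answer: $4 - \frac{\sqrt{86352564662710}}{4696} \approx -1974.8$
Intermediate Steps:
$T{\left(f \right)} = \frac{1}{2 f}$
$L = -4 + \frac{\sqrt{86352564662710}}{4696}$ ($L = -4 + \sqrt{\left(23157 - 23814\right) \left(\frac{1}{-4698 - 14086} - 5960\right) + 67} = -4 + \sqrt{- 657 \left(\frac{1}{-18784} - 5960\right) + 67} = -4 + \sqrt{- 657 \left(- \frac{1}{18784} - 5960\right) + 67} = -4 + \sqrt{\left(-657\right) \left(- \frac{111952641}{18784}\right) + 67} = -4 + \sqrt{\frac{73552885137}{18784} + 67} = -4 + \sqrt{\frac{73554143665}{18784}} = -4 + \frac{\sqrt{86352564662710}}{4696} \approx 1974.8$)
$- L = - (-4 + \frac{\sqrt{86352564662710}}{4696}) = 4 - \frac{\sqrt{86352564662710}}{4696}$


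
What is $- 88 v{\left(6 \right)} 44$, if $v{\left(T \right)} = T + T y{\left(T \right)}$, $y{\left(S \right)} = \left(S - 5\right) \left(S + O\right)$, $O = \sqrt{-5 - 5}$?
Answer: $-162624 - 23232 i \sqrt{10} \approx -1.6262 \cdot 10^{5} - 73466.0 i$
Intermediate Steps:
$O = i \sqrt{10}$ ($O = \sqrt{-5 - 5} = \sqrt{-10} = i \sqrt{10} \approx 3.1623 i$)
$y{\left(S \right)} = \left(-5 + S\right) \left(S + i \sqrt{10}\right)$ ($y{\left(S \right)} = \left(S - 5\right) \left(S + i \sqrt{10}\right) = \left(-5 + S\right) \left(S + i \sqrt{10}\right)$)
$v{\left(T \right)} = T + T \left(T^{2} - 5 T - 5 i \sqrt{10} + i T \sqrt{10}\right)$
$- 88 v{\left(6 \right)} 44 = - 88 \cdot 6 \left(1 + 6^{2} - 30 - 5 i \sqrt{10} + i 6 \sqrt{10}\right) 44 = - 88 \cdot 6 \left(1 + 36 - 30 - 5 i \sqrt{10} + 6 i \sqrt{10}\right) 44 = - 88 \cdot 6 \left(7 + i \sqrt{10}\right) 44 = - 88 \left(42 + 6 i \sqrt{10}\right) 44 = \left(-3696 - 528 i \sqrt{10}\right) 44 = -162624 - 23232 i \sqrt{10}$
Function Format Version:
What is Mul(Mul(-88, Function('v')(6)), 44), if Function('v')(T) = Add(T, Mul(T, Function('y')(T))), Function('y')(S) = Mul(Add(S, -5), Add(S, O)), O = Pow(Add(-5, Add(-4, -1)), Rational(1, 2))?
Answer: Add(-162624, Mul(-23232, I, Pow(10, Rational(1, 2)))) ≈ Add(-1.6262e+5, Mul(-73466., I))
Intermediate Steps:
O = Mul(I, Pow(10, Rational(1, 2))) (O = Pow(Add(-5, -5), Rational(1, 2)) = Pow(-10, Rational(1, 2)) = Mul(I, Pow(10, Rational(1, 2))) ≈ Mul(3.1623, I))
Function('y')(S) = Mul(Add(-5, S), Add(S, Mul(I, Pow(10, Rational(1, 2))))) (Function('y')(S) = Mul(Add(S, -5), Add(S, Mul(I, Pow(10, Rational(1, 2))))) = Mul(Add(-5, S), Add(S, Mul(I, Pow(10, Rational(1, 2))))))
Function('v')(T) = Add(T, Mul(T, Add(Pow(T, 2), Mul(-5, T), Mul(-5, I, Pow(10, Rational(1, 2))), Mul(I, T, Pow(10, Rational(1, 2))))))
Mul(Mul(-88, Function('v')(6)), 44) = Mul(Mul(-88, Mul(6, Add(1, Pow(6, 2), Mul(-5, 6), Mul(-5, I, Pow(10, Rational(1, 2))), Mul(I, 6, Pow(10, Rational(1, 2)))))), 44) = Mul(Mul(-88, Mul(6, Add(1, 36, -30, Mul(-5, I, Pow(10, Rational(1, 2))), Mul(6, I, Pow(10, Rational(1, 2)))))), 44) = Mul(Mul(-88, Mul(6, Add(7, Mul(I, Pow(10, Rational(1, 2)))))), 44) = Mul(Mul(-88, Add(42, Mul(6, I, Pow(10, Rational(1, 2))))), 44) = Mul(Add(-3696, Mul(-528, I, Pow(10, Rational(1, 2)))), 44) = Add(-162624, Mul(-23232, I, Pow(10, Rational(1, 2))))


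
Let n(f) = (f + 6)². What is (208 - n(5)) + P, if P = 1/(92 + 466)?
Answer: 48547/558 ≈ 87.002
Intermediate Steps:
n(f) = (6 + f)²
P = 1/558 ≈ 0.0017921
(208 - n(5)) + P = (208 - (6 + 5)²) + 1/558 = (208 - 1*11²) + 1/558 = (208 - 1*121) + 1/558 = (208 - 121) + 1/558 = 87 + 1/558 = 48547/558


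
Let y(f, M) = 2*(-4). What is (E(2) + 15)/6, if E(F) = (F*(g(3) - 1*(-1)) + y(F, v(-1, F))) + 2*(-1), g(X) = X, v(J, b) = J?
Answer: 13/6 ≈ 2.1667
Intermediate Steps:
y(f, M) = -8
E(F) = -10 + 4*F (E(F) = (F*(3 - 1*(-1)) - 8) + 2*(-1) = (F*(3 + 1) - 8) - 2 = (F*4 - 8) - 2 = (4*F - 8) - 2 = (-8 + 4*F) - 2 = -10 + 4*F)
(E(2) + 15)/6 = ((-10 + 4*2) + 15)/6 = ((-10 + 8) + 15)/6 = (-2 + 15)/6 = (⅙)*13 = 13/6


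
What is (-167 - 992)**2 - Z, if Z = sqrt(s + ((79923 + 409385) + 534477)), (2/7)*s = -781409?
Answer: 1343281 - I*sqrt(6844586)/2 ≈ 1.3433e+6 - 1308.1*I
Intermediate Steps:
s = -5469863/2 (s = (7/2)*(-781409) = -5469863/2 ≈ -2.7349e+6)
Z = I*sqrt(6844586)/2 (Z = sqrt(-5469863/2 + ((79923 + 409385) + 534477)) = sqrt(-5469863/2 + (489308 + 534477)) = sqrt(-5469863/2 + 1023785) = sqrt(-3422293/2) = I*sqrt(6844586)/2 ≈ 1308.1*I)
(-167 - 992)**2 - Z = (-167 - 992)**2 - I*sqrt(6844586)/2 = (-1159)**2 - I*sqrt(6844586)/2 = 1343281 - I*sqrt(6844586)/2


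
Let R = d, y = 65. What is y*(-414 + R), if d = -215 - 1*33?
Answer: -43030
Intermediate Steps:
d = -248 (d = -215 - 33 = -248)
R = -248
y*(-414 + R) = 65*(-414 - 248) = 65*(-662) = -43030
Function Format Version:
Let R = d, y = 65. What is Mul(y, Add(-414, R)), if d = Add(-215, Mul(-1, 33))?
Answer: -43030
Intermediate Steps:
d = -248 (d = Add(-215, -33) = -248)
R = -248
Mul(y, Add(-414, R)) = Mul(65, Add(-414, -248)) = Mul(65, -662) = -43030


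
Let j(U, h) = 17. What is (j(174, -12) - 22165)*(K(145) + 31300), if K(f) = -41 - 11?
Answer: -692080704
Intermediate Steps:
K(f) = -52
(j(174, -12) - 22165)*(K(145) + 31300) = (17 - 22165)*(-52 + 31300) = -22148*31248 = -692080704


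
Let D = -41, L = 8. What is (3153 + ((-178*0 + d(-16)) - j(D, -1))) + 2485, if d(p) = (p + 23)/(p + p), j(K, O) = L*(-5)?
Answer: 181689/32 ≈ 5677.8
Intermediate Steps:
j(K, O) = -40 (j(K, O) = 8*(-5) = -40)
d(p) = (23 + p)/(2*p) (d(p) = (23 + p)/((2*p)) = (23 + p)*(1/(2*p)) = (23 + p)/(2*p))
(3153 + ((-178*0 + d(-16)) - j(D, -1))) + 2485 = (3153 + ((-178*0 + (½)*(23 - 16)/(-16)) - 1*(-40))) + 2485 = (3153 + ((0 + (½)*(-1/16)*7) + 40)) + 2485 = (3153 + ((0 - 7/32) + 40)) + 2485 = (3153 + (-7/32 + 40)) + 2485 = (3153 + 1273/32) + 2485 = 102169/32 + 2485 = 181689/32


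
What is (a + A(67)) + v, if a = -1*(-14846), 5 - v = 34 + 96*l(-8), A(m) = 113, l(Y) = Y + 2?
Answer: 15506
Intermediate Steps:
l(Y) = 2 + Y
v = 547 (v = 5 - (34 + 96*(2 - 8)) = 5 - (34 + 96*(-6)) = 5 - (34 - 576) = 5 - 1*(-542) = 5 + 542 = 547)
a = 14846
(a + A(67)) + v = (14846 + 113) + 547 = 14959 + 547 = 15506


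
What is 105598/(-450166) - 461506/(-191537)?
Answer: 93764192935/43111722571 ≈ 2.1749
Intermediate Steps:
105598/(-450166) - 461506/(-191537) = 105598*(-1/450166) - 461506*(-1/191537) = -52799/225083 + 461506/191537 = 93764192935/43111722571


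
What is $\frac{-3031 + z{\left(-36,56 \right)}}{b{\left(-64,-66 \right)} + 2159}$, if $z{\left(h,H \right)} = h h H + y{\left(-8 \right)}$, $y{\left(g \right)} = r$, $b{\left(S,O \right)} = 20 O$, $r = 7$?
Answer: $\frac{69552}{839} \approx 82.899$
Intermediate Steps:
$y{\left(g \right)} = 7$
$z{\left(h,H \right)} = 7 + H h^{2}$ ($z{\left(h,H \right)} = h h H + 7 = h^{2} H + 7 = H h^{2} + 7 = 7 + H h^{2}$)
$\frac{-3031 + z{\left(-36,56 \right)}}{b{\left(-64,-66 \right)} + 2159} = \frac{-3031 + \left(7 + 56 \left(-36\right)^{2}\right)}{20 \left(-66\right) + 2159} = \frac{-3031 + \left(7 + 56 \cdot 1296\right)}{-1320 + 2159} = \frac{-3031 + \left(7 + 72576\right)}{839} = \left(-3031 + 72583\right) \frac{1}{839} = 69552 \cdot \frac{1}{839} = \frac{69552}{839}$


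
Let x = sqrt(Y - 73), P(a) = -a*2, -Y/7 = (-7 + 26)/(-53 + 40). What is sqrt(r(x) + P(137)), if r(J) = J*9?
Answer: sqrt(-46306 + 468*I*sqrt(663))/13 ≈ 2.1361 + 16.69*I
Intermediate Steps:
Y = 133/13 (Y = -7*(-7 + 26)/(-53 + 40) = -133/(-13) = -133*(-1)/13 = -7*(-19/13) = 133/13 ≈ 10.231)
P(a) = -2*a
x = 4*I*sqrt(663)/13 (x = sqrt(133/13 - 73) = sqrt(-816/13) = 4*I*sqrt(663)/13 ≈ 7.9227*I)
r(J) = 9*J
sqrt(r(x) + P(137)) = sqrt(9*(4*I*sqrt(663)/13) - 2*137) = sqrt(36*I*sqrt(663)/13 - 274) = sqrt(-274 + 36*I*sqrt(663)/13)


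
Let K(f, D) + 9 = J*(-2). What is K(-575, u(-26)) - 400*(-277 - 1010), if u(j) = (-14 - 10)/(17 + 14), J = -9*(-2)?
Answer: 514755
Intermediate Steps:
J = 18
u(j) = -24/31
K(f, D) = -45 (K(f, D) = -9 + 18*(-2) = -9 - 36 = -45)
K(-575, u(-26)) - 400*(-277 - 1010) = -45 - 400*(-277 - 1010) = -45 - 400*(-1287) = -45 + 514800 = 514755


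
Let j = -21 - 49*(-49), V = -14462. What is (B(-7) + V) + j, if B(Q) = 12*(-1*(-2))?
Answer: -12058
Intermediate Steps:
B(Q) = 24 (B(Q) = 12*2 = 24)
j = 2380 (j = -21 + 2401 = 2380)
(B(-7) + V) + j = (24 - 14462) + 2380 = -14438 + 2380 = -12058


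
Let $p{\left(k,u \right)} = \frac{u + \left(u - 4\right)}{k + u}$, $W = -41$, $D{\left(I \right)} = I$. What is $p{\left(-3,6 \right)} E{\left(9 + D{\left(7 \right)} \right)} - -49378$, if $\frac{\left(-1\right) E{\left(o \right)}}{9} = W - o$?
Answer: $50746$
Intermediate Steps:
$p{\left(k,u \right)} = \frac{-4 + 2 u}{k + u}$ ($p{\left(k,u \right)} = \frac{u + \left(-4 + u\right)}{k + u} = \frac{-4 + 2 u}{k + u}$)
$E{\left(o \right)} = 369 + 9 o$ ($E{\left(o \right)} = - 9 \left(-41 - o\right) = 369 + 9 o$)
$p{\left(-3,6 \right)} E{\left(9 + D{\left(7 \right)} \right)} - -49378 = \frac{2 \left(-2 + 6\right)}{-3 + 6} \left(369 + 9 \left(9 + 7\right)\right) - -49378 = 2 \cdot \frac{1}{3} \cdot 4 \left(369 + 9 \cdot 16\right) + 49378 = 2 \cdot \frac{1}{3} \cdot 4 \left(369 + 144\right) + 49378 = \frac{8}{3} \cdot 513 + 49378 = 1368 + 49378 = 50746$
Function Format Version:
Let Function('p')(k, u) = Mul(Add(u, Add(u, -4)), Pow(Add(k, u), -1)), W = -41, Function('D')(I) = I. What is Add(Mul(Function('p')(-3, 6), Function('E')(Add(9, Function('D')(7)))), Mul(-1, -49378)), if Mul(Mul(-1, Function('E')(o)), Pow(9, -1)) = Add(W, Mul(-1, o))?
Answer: 50746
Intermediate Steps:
Function('p')(k, u) = Mul(Pow(Add(k, u), -1), Add(-4, Mul(2, u))) (Function('p')(k, u) = Mul(Add(u, Add(-4, u)), Pow(Add(k, u), -1)) = Mul(Add(-4, Mul(2, u)), Pow(Add(k, u), -1)) = Mul(Pow(Add(k, u), -1), Add(-4, Mul(2, u))))
Function('E')(o) = Add(369, Mul(9, o)) (Function('E')(o) = Mul(-9, Add(-41, Mul(-1, o))) = Add(369, Mul(9, o)))
Add(Mul(Function('p')(-3, 6), Function('E')(Add(9, Function('D')(7)))), Mul(-1, -49378)) = Add(Mul(Mul(2, Pow(Add(-3, 6), -1), Add(-2, 6)), Add(369, Mul(9, Add(9, 7)))), Mul(-1, -49378)) = Add(Mul(Mul(2, Pow(3, -1), 4), Add(369, Mul(9, 16))), 49378) = Add(Mul(Mul(2, Rational(1, 3), 4), Add(369, 144)), 49378) = Add(Mul(Rational(8, 3), 513), 49378) = Add(1368, 49378) = 50746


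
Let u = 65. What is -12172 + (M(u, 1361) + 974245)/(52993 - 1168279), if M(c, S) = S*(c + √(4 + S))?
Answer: -6788161951/557643 - 1361*√1365/1115286 ≈ -12173.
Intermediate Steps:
-12172 + (M(u, 1361) + 974245)/(52993 - 1168279) = -12172 + (1361*(65 + √(4 + 1361)) + 974245)/(52993 - 1168279) = -12172 + (1361*(65 + √1365) + 974245)/(-1115286) = -12172 + ((88465 + 1361*√1365) + 974245)*(-1/1115286) = -12172 + (1062710 + 1361*√1365)*(-1/1115286) = -12172 + (-531355/557643 - 1361*√1365/1115286) = -6788161951/557643 - 1361*√1365/1115286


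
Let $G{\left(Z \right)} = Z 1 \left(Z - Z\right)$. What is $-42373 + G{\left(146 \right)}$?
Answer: $-42373$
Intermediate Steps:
$G{\left(Z \right)} = 0$ ($G{\left(Z \right)} = Z 0 = 0$)
$-42373 + G{\left(146 \right)} = -42373 + 0 = -42373$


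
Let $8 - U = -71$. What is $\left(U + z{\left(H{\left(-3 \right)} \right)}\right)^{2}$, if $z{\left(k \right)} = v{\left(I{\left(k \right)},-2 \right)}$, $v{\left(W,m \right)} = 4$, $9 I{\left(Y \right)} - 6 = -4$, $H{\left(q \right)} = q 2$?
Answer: $6889$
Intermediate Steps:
$H{\left(q \right)} = 2 q$
$I{\left(Y \right)} = \frac{2}{9}$ ($I{\left(Y \right)} = \frac{2}{3} + \frac{1}{9} \left(-4\right) = \frac{2}{3} - \frac{4}{9} = \frac{2}{9}$)
$U = 79$ ($U = 8 - -71 = 8 + 71 = 79$)
$z{\left(k \right)} = 4$
$\left(U + z{\left(H{\left(-3 \right)} \right)}\right)^{2} = \left(79 + 4\right)^{2} = 83^{2} = 6889$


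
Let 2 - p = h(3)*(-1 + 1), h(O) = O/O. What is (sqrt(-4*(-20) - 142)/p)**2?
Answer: -31/2 ≈ -15.500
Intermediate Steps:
h(O) = 1
p = 2 (p = 2 - (-1 + 1) = 2 - 0 = 2 - 1*0 = 2 + 0 = 2)
(sqrt(-4*(-20) - 142)/p)**2 = (sqrt(-4*(-20) - 142)/2)**2 = (sqrt(80 - 142)*(1/2))**2 = (sqrt(-62)*(1/2))**2 = ((I*sqrt(62))*(1/2))**2 = (I*sqrt(62)/2)**2 = -31/2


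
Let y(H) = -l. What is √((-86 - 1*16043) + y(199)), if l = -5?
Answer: 2*I*√4031 ≈ 126.98*I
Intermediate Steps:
y(H) = 5 (y(H) = -1*(-5) = 5)
√((-86 - 1*16043) + y(199)) = √((-86 - 1*16043) + 5) = √((-86 - 16043) + 5) = √(-16129 + 5) = √(-16124) = 2*I*√4031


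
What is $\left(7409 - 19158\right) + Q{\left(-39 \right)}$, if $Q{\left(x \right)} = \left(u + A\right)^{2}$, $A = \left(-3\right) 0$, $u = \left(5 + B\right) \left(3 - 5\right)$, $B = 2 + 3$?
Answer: $-11349$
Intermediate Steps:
$B = 5$
$u = -20$ ($u = \left(5 + 5\right) \left(3 - 5\right) = 10 \left(-2\right) = -20$)
$A = 0$
$Q{\left(x \right)} = 400$ ($Q{\left(x \right)} = \left(-20 + 0\right)^{2} = \left(-20\right)^{2} = 400$)
$\left(7409 - 19158\right) + Q{\left(-39 \right)} = \left(7409 - 19158\right) + 400 = -11749 + 400 = -11349$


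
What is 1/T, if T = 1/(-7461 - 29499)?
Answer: -36960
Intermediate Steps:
T = -1/36960 (T = 1/(-36960) = -1/36960 ≈ -2.7056e-5)
1/T = 1/(-1/36960) = -36960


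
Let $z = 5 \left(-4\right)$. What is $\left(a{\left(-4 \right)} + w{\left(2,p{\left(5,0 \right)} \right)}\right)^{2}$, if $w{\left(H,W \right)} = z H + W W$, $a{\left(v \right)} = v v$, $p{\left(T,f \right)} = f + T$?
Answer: $1$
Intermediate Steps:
$z = -20$
$p{\left(T,f \right)} = T + f$
$a{\left(v \right)} = v^{2}$
$w{\left(H,W \right)} = W^{2} - 20 H$ ($w{\left(H,W \right)} = - 20 H + W W = - 20 H + W^{2} = W^{2} - 20 H$)
$\left(a{\left(-4 \right)} + w{\left(2,p{\left(5,0 \right)} \right)}\right)^{2} = \left(\left(-4\right)^{2} + \left(\left(5 + 0\right)^{2} - 40\right)\right)^{2} = \left(16 - \left(40 - 5^{2}\right)\right)^{2} = \left(16 + \left(25 - 40\right)\right)^{2} = \left(16 - 15\right)^{2} = 1^{2} = 1$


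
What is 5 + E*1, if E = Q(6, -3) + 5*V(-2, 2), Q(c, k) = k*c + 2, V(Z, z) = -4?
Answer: -31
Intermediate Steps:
Q(c, k) = 2 + c*k (Q(c, k) = c*k + 2 = 2 + c*k)
E = -36 (E = (2 + 6*(-3)) + 5*(-4) = (2 - 18) - 20 = -16 - 20 = -36)
5 + E*1 = 5 - 36*1 = 5 - 36 = -31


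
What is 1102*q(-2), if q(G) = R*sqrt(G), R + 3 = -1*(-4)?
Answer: 1102*I*sqrt(2) ≈ 1558.5*I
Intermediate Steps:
R = 1 (R = -3 - 1*(-4) = -3 + 4 = 1)
q(G) = sqrt(G) (q(G) = 1*sqrt(G) = sqrt(G))
1102*q(-2) = 1102*sqrt(-2) = 1102*(I*sqrt(2)) = 1102*I*sqrt(2)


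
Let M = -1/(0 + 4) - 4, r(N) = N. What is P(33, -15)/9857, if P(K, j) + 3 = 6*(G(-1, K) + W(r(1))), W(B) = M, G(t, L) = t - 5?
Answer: -129/19714 ≈ -0.0065436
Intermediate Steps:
G(t, L) = -5 + t
M = -17/4 (M = -1/4 - 4 = -17/4 ≈ -4.2500)
W(B) = -17/4
P(K, j) = -129/2 (P(K, j) = -3 + 6*((-5 - 1) - 17/4) = -3 + 6*(-6 - 17/4) = -3 + 6*(-41/4) = -3 - 123/2 = -129/2)
P(33, -15)/9857 = -129/2/9857 = -129/2*1/9857 = -129/19714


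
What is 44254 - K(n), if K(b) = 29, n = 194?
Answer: 44225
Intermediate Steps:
44254 - K(n) = 44254 - 1*29 = 44254 - 29 = 44225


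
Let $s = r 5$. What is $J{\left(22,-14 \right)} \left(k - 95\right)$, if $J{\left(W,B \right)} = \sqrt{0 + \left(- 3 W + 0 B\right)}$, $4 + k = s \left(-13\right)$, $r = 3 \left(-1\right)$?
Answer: $96 i \sqrt{66} \approx 779.91 i$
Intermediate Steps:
$r = -3$
$s = -15$ ($s = \left(-3\right) 5 = -15$)
$k = 191$ ($k = -4 - -195 = -4 + 195 = 191$)
$J{\left(W,B \right)} = \sqrt{3} \sqrt{- W}$ ($J{\left(W,B \right)} = \sqrt{0 + \left(- 3 W + 0\right)} = \sqrt{0 - 3 W} = \sqrt{- 3 W} = \sqrt{3} \sqrt{- W}$)
$J{\left(22,-14 \right)} \left(k - 95\right) = \sqrt{3} \sqrt{\left(-1\right) 22} \left(191 - 95\right) = \sqrt{3} \sqrt{-22} \cdot 96 = \sqrt{3} i \sqrt{22} \cdot 96 = i \sqrt{66} \cdot 96 = 96 i \sqrt{66}$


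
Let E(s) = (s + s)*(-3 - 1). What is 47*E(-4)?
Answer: 1504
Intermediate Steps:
E(s) = -8*s (E(s) = (2*s)*(-4) = -8*s)
47*E(-4) = 47*(-8*(-4)) = 47*32 = 1504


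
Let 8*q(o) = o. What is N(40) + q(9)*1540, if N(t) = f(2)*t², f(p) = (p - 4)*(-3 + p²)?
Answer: -2935/2 ≈ -1467.5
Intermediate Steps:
q(o) = o/8
f(p) = (-4 + p)*(-3 + p²)
N(t) = -2*t² (N(t) = (12 + 2³ - 4*2² - 3*2)*t² = (12 + 8 - 4*4 - 6)*t² = (12 + 8 - 16 - 6)*t² = -2*t²)
N(40) + q(9)*1540 = -2*40² + ((⅛)*9)*1540 = -2*1600 + (9/8)*1540 = -3200 + 3465/2 = -2935/2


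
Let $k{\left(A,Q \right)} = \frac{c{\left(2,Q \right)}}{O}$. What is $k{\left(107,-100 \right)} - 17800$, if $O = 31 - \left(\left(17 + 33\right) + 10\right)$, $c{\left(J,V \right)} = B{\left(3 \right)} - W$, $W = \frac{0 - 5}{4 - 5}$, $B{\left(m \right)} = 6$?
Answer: $- \frac{516201}{29} \approx -17800.0$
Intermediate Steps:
$W = 5$ ($W = - \frac{5}{-1} = \left(-5\right) \left(-1\right) = 5$)
$c{\left(J,V \right)} = 1$ ($c{\left(J,V \right)} = 6 - 5 = 1$)
$O = -29$ ($O = 31 - \left(50 + 10\right) = 31 - 60 = -29$)
$k{\left(A,Q \right)} = - \frac{1}{29}$ ($k{\left(A,Q \right)} = 1 \frac{1}{-29} = 1 \left(- \frac{1}{29}\right) = - \frac{1}{29}$)
$k{\left(107,-100 \right)} - 17800 = - \frac{1}{29} - 17800 = - \frac{516201}{29}$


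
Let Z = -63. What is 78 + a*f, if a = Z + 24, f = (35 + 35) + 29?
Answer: -3783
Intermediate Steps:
f = 99 (f = 70 + 29 = 99)
a = -39 (a = -63 + 24 = -39)
78 + a*f = 78 - 39*99 = 78 - 3861 = -3783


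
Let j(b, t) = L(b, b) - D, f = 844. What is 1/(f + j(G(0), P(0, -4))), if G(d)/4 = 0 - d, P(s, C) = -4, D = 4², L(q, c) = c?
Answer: 1/828 ≈ 0.0012077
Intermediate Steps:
D = 16
G(d) = -4*d (G(d) = 4*(0 - d) = 4*(-d) = -4*d)
j(b, t) = -16 + b (j(b, t) = b - 1*16 = b - 16 = -16 + b)
1/(f + j(G(0), P(0, -4))) = 1/(844 + (-16 - 4*0)) = 1/(844 + (-16 + 0)) = 1/(844 - 16) = 1/828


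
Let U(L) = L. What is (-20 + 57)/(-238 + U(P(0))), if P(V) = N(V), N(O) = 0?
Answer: -37/238 ≈ -0.15546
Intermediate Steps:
P(V) = 0
(-20 + 57)/(-238 + U(P(0))) = (-20 + 57)/(-238 + 0) = 37/(-238) = 37*(-1/238) = -37/238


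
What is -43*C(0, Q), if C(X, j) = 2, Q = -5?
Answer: -86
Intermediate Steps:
-43*C(0, Q) = -43*2 = -86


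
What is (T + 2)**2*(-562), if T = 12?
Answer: -110152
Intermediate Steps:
(T + 2)**2*(-562) = (12 + 2)**2*(-562) = 14**2*(-562) = 196*(-562) = -110152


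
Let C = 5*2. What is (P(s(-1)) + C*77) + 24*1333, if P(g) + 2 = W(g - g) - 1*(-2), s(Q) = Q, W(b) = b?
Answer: 32762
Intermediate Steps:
C = 10
P(g) = 0 (P(g) = -2 + ((g - g) - 1*(-2)) = -2 + (0 + 2) = -2 + 2 = 0)
(P(s(-1)) + C*77) + 24*1333 = (0 + 10*77) + 24*1333 = (0 + 770) + 31992 = 770 + 31992 = 32762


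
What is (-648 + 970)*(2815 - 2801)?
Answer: 4508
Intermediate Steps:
(-648 + 970)*(2815 - 2801) = 322*14 = 4508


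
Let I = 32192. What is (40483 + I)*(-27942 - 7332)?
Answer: -2563537950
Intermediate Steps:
(40483 + I)*(-27942 - 7332) = (40483 + 32192)*(-27942 - 7332) = 72675*(-35274) = -2563537950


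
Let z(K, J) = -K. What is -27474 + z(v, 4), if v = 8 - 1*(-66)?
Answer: -27548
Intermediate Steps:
v = 74 (v = 8 + 66 = 74)
-27474 + z(v, 4) = -27474 - 1*74 = -27474 - 74 = -27548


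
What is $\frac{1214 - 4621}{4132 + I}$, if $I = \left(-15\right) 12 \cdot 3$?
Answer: $- \frac{3407}{3592} \approx -0.9485$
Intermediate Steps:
$I = -540$ ($I = \left(-180\right) 3 = -540$)
$\frac{1214 - 4621}{4132 + I} = \frac{1214 - 4621}{4132 - 540} = - \frac{3407}{3592}$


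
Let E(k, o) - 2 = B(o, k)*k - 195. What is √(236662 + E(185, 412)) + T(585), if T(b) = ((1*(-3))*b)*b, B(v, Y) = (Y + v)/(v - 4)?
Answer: -1026675 + √1094684366/68 ≈ -1.0262e+6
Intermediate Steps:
B(v, Y) = (Y + v)/(-4 + v)
E(k, o) = -193 + k*(k + o)/(-4 + o) (E(k, o) = 2 + (((k + o)/(-4 + o))*k - 195) = 2 + (k*(k + o)/(-4 + o) - 195) = 2 + (-195 + k*(k + o)/(-4 + o)) = -193 + k*(k + o)/(-4 + o))
T(b) = -3*b² (T(b) = (-3*b)*b = -3*b²)
√(236662 + E(185, 412)) + T(585) = √(236662 + (772 - 193*412 + 185*(185 + 412))/(-4 + 412)) - 3*585² = √(236662 + (772 - 79516 + 185*597)/408) - 3*342225 = √(236662 + (772 - 79516 + 110445)/408) - 1026675 = √(236662 + (1/408)*31701) - 1026675 = √(236662 + 10567/136) - 1026675 = √(32196599/136) - 1026675 = √1094684366/68 - 1026675 = -1026675 + √1094684366/68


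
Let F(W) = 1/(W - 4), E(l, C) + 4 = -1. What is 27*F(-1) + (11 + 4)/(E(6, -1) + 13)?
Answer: -141/40 ≈ -3.5250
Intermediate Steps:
E(l, C) = -5 (E(l, C) = -4 - 1 = -5)
F(W) = 1/(-4 + W)
27*F(-1) + (11 + 4)/(E(6, -1) + 13) = 27/(-4 - 1) + (11 + 4)/(-5 + 13) = 27/(-5) + 15/8 = 27*(-⅕) + 15*(⅛) = -27/5 + 15/8 = -141/40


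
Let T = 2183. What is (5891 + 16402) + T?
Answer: 24476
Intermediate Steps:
(5891 + 16402) + T = (5891 + 16402) + 2183 = 22293 + 2183 = 24476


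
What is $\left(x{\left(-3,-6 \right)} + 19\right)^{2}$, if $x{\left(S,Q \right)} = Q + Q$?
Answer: $49$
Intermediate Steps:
$x{\left(S,Q \right)} = 2 Q$
$\left(x{\left(-3,-6 \right)} + 19\right)^{2} = \left(2 \left(-6\right) + 19\right)^{2} = \left(-12 + 19\right)^{2} = 7^{2} = 49$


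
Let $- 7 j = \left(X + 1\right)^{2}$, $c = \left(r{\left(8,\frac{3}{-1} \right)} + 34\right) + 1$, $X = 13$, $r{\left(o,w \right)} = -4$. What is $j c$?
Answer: $-868$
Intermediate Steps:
$c = 31$ ($c = \left(-4 + 34\right) + 1 = 30 + 1 = 31$)
$j = -28$ ($j = - \frac{\left(13 + 1\right)^{2}}{7} = - \frac{14^{2}}{7} = \left(- \frac{1}{7}\right) 196 = -28$)
$j c = \left(-28\right) 31 = -868$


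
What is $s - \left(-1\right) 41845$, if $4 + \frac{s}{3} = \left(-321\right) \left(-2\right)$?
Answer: $43759$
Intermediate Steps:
$s = 1914$ ($s = -12 + 3 \left(\left(-321\right) \left(-2\right)\right) = -12 + 3 \cdot 642 = -12 + 1926 = 1914$)
$s - \left(-1\right) 41845 = 1914 - \left(-1\right) 41845 = 1914 - -41845 = 1914 + 41845 = 43759$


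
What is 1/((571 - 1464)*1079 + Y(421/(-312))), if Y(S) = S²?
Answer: -97344/93795341927 ≈ -1.0378e-6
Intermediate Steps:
1/((571 - 1464)*1079 + Y(421/(-312))) = 1/((571 - 1464)*1079 + (421/(-312))²) = 1/(-893*1079 + (421*(-1/312))²) = 1/(-963547 + (-421/312)²) = 1/(-963547 + 177241/97344) = 1/(-93795341927/97344) = -97344/93795341927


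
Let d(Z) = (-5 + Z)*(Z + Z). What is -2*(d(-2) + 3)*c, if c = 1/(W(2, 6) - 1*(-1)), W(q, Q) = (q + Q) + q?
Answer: -62/11 ≈ -5.6364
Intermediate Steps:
W(q, Q) = Q + 2*q (W(q, Q) = (Q + q) + q = Q + 2*q)
d(Z) = 2*Z*(-5 + Z) (d(Z) = (-5 + Z)*(2*Z) = 2*Z*(-5 + Z))
c = 1/11 (c = 1/((6 + 2*2) - 1*(-1)) = 1/((6 + 4) + 1) = 1/(10 + 1) = 1/11 ≈ 0.090909)
-2*(d(-2) + 3)*c = -2*(2*(-2)*(-5 - 2) + 3)/11 = -2*(2*(-2)*(-7) + 3)/11 = -2*(28 + 3)/11 = -62/11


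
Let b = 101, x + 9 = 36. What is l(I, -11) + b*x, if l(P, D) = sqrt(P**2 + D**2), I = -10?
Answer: 2727 + sqrt(221) ≈ 2741.9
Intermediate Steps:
x = 27 (x = -9 + 36 = 27)
l(P, D) = sqrt(D**2 + P**2)
l(I, -11) + b*x = sqrt((-11)**2 + (-10)**2) + 101*27 = sqrt(121 + 100) + 2727 = sqrt(221) + 2727 = 2727 + sqrt(221)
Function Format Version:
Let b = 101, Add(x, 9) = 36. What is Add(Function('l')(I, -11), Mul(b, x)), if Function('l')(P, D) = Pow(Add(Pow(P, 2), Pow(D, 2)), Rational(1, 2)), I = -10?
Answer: Add(2727, Pow(221, Rational(1, 2))) ≈ 2741.9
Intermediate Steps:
x = 27 (x = Add(-9, 36) = 27)
Function('l')(P, D) = Pow(Add(Pow(D, 2), Pow(P, 2)), Rational(1, 2))
Add(Function('l')(I, -11), Mul(b, x)) = Add(Pow(Add(Pow(-11, 2), Pow(-10, 2)), Rational(1, 2)), Mul(101, 27)) = Add(Pow(Add(121, 100), Rational(1, 2)), 2727) = Add(Pow(221, Rational(1, 2)), 2727) = Add(2727, Pow(221, Rational(1, 2)))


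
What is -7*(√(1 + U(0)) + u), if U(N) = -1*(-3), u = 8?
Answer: -70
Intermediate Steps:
U(N) = 3
-7*(√(1 + U(0)) + u) = -7*(√(1 + 3) + 8) = -7*(√4 + 8) = -7*(2 + 8) = -7*10 = -70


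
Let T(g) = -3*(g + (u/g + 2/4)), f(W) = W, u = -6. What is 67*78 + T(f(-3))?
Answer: 10455/2 ≈ 5227.5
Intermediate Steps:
T(g) = -3/2 - 3*g + 18/g (T(g) = -3*(g + (-6/g + 2/4)) = -3*(g + (-6/g + 2*(¼))) = -3*(g + (-6/g + ½)) = -3*(g + (½ - 6/g)) = -3*(½ + g - 6/g) = -3/2 - 3*g + 18/g)
67*78 + T(f(-3)) = 67*78 + (-3/2 - 3*(-3) + 18/(-3)) = 5226 + (-3/2 + 9 + 18*(-⅓)) = 5226 + (-3/2 + 9 - 6) = 5226 + 3/2 = 10455/2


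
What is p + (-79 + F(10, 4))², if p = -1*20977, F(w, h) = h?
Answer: -15352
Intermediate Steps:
p = -20977
p + (-79 + F(10, 4))² = -20977 + (-79 + 4)² = -20977 + (-75)² = -20977 + 5625 = -15352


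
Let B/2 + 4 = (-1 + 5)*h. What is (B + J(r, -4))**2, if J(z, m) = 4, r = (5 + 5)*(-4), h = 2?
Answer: 144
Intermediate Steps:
r = -40 (r = 10*(-4) = -40)
B = 8 (B = -8 + 2*((-1 + 5)*2) = -8 + 2*(4*2) = -8 + 2*8 = -8 + 16 = 8)
(B + J(r, -4))**2 = (8 + 4)**2 = 12**2 = 144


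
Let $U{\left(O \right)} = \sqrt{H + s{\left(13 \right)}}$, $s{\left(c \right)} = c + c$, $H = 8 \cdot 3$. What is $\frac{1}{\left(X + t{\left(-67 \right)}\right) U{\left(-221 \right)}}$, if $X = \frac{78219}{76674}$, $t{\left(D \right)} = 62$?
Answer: $\frac{12779 \sqrt{2}}{8053345} \approx 0.0022441$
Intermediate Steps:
$H = 24$
$X = \frac{26073}{25558}$ ($X = 78219 \cdot \frac{1}{76674} = \frac{26073}{25558} \approx 1.0201$)
$s{\left(c \right)} = 2 c$
$U{\left(O \right)} = 5 \sqrt{2}$ ($U{\left(O \right)} = \sqrt{24 + 2 \cdot 13} = \sqrt{24 + 26} = \sqrt{50} = 5 \sqrt{2}$)
$\frac{1}{\left(X + t{\left(-67 \right)}\right) U{\left(-221 \right)}} = \frac{1}{\left(\frac{26073}{25558} + 62\right) 5 \sqrt{2}} = \frac{\frac{1}{10} \sqrt{2}}{\frac{1610669}{25558}} = \frac{25558 \frac{\sqrt{2}}{10}}{1610669} = \frac{12779 \sqrt{2}}{8053345}$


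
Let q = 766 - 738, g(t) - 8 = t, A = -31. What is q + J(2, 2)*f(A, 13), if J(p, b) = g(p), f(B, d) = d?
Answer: 158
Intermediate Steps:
g(t) = 8 + t
J(p, b) = 8 + p
q = 28
q + J(2, 2)*f(A, 13) = 28 + (8 + 2)*13 = 28 + 10*13 = 28 + 130 = 158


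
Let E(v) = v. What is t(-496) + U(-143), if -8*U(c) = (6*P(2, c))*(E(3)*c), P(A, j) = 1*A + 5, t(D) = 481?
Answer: 10933/4 ≈ 2733.3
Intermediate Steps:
P(A, j) = 5 + A (P(A, j) = A + 5 = 5 + A)
U(c) = -63*c/4 (U(c) = -6*(5 + 2)*3*c/8 = -6*7*3*c/8 = -21*3*c/4 = -63*c/4)
t(-496) + U(-143) = 481 - 63/4*(-143) = 481 + 9009/4 = 10933/4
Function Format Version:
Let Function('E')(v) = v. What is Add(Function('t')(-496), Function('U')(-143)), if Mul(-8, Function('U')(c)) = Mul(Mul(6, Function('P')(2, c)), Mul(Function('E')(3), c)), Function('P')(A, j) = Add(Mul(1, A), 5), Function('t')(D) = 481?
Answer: Rational(10933, 4) ≈ 2733.3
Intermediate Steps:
Function('P')(A, j) = Add(5, A) (Function('P')(A, j) = Add(A, 5) = Add(5, A))
Function('U')(c) = Mul(Rational(-63, 4), c) (Function('U')(c) = Mul(Rational(-1, 8), Mul(Mul(6, Add(5, 2)), Mul(3, c))) = Mul(Rational(-1, 8), Mul(Mul(6, 7), Mul(3, c))) = Mul(Rational(-1, 8), Mul(42, Mul(3, c))) = Mul(Rational(-1, 8), Mul(126, c)) = Mul(Rational(-63, 4), c))
Add(Function('t')(-496), Function('U')(-143)) = Add(481, Mul(Rational(-63, 4), -143)) = Add(481, Rational(9009, 4)) = Rational(10933, 4)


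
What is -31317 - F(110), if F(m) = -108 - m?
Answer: -31099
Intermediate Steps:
-31317 - F(110) = -31317 - (-108 - 1*110) = -31317 - (-108 - 110) = -31317 - 1*(-218) = -31317 + 218 = -31099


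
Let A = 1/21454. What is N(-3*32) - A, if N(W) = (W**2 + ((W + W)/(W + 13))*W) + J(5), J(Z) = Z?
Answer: 16024228511/1780682 ≈ 8998.9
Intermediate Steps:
N(W) = 5 + W**2 + 2*W**2/(13 + W) (N(W) = (W**2 + ((W + W)/(W + 13))*W) + 5 = (W**2 + ((2*W)/(13 + W))*W) + 5 = (W**2 + (2*W/(13 + W))*W) + 5 = (W**2 + 2*W**2/(13 + W)) + 5 = 5 + W**2 + 2*W**2/(13 + W))
A = 1/21454 ≈ 4.6611e-5
N(-3*32) - A = (65 + (-3*32)**3 + 5*(-3*32) + 15*(-3*32)**2)/(13 - 3*32) - 1*1/21454 = (65 + (-96)**3 + 5*(-96) + 15*(-96)**2)/(13 - 96) - 1/21454 = (65 - 884736 - 480 + 15*9216)/(-83) - 1/21454 = -(65 - 884736 - 480 + 138240)/83 - 1/21454 = -1/83*(-746911) - 1/21454 = 746911/83 - 1/21454 = 16024228511/1780682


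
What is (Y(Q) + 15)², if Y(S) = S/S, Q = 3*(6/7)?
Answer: 256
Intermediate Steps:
Q = 18/7 (Q = 3*(6*(⅐)) = 3*(6/7) = 18/7 ≈ 2.5714)
Y(S) = 1
(Y(Q) + 15)² = (1 + 15)² = 16² = 256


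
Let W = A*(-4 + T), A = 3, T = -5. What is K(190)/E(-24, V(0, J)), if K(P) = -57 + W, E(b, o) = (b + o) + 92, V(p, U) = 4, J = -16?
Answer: -7/6 ≈ -1.1667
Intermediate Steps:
W = -27 (W = 3*(-4 - 5) = 3*(-9) = -27)
E(b, o) = 92 + b + o
K(P) = -84 (K(P) = -57 - 27 = -84)
K(190)/E(-24, V(0, J)) = -84/(92 - 24 + 4) = -84/72 = -84*1/72 = -7/6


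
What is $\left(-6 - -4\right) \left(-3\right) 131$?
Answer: $786$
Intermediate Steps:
$\left(-6 - -4\right) \left(-3\right) 131 = \left(-6 + 4\right) \left(-3\right) 131 = \left(-2\right) \left(-3\right) 131 = 6 \cdot 131 = 786$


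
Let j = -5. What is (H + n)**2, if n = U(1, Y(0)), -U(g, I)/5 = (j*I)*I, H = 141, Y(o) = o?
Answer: 19881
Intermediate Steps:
U(g, I) = 25*I**2 (U(g, I) = -5*(-5*I)*I = -(-25)*I**2 = 25*I**2)
n = 0 (n = 25*0**2 = 25*0 = 0)
(H + n)**2 = (141 + 0)**2 = 141**2 = 19881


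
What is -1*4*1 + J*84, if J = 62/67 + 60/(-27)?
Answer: -22700/201 ≈ -112.94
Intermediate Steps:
J = -782/603 (J = 62*(1/67) + 60*(-1/27) = 62/67 - 20/9 = -782/603 ≈ -1.2968)
-1*4*1 + J*84 = -1*4*1 - 782/603*84 = -4*1 - 21896/201 = -4 - 21896/201 = -22700/201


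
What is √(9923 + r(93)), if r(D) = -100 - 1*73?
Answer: 5*√390 ≈ 98.742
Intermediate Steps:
r(D) = -173 (r(D) = -100 - 73 = -173)
√(9923 + r(93)) = √(9923 - 173) = √9750 = 5*√390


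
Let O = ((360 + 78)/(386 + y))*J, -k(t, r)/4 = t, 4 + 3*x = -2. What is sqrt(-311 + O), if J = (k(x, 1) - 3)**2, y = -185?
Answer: I*sqrt(1151529)/67 ≈ 16.016*I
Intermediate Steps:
x = -2 (x = -4/3 + (1/3)*(-2) = -4/3 - 2/3 = -2)
k(t, r) = -4*t
J = 25 (J = (-4*(-2) - 3)**2 = (8 - 3)**2 = 5**2 = 25)
O = 3650/67 (O = ((360 + 78)/(386 - 185))*25 = (438/201)*25 = (438*(1/201))*25 = (146/67)*25 = 3650/67 ≈ 54.478)
sqrt(-311 + O) = sqrt(-311 + 3650/67) = sqrt(-17187/67) = I*sqrt(1151529)/67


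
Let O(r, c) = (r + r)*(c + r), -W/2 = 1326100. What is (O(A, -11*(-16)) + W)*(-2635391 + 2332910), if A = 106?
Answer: 784156584096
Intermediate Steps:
W = -2652200 (W = -2*1326100 = -2652200)
O(r, c) = 2*r*(c + r) (O(r, c) = (2*r)*(c + r) = 2*r*(c + r))
(O(A, -11*(-16)) + W)*(-2635391 + 2332910) = (2*106*(-11*(-16) + 106) - 2652200)*(-2635391 + 2332910) = (2*106*(176 + 106) - 2652200)*(-302481) = (2*106*282 - 2652200)*(-302481) = (59784 - 2652200)*(-302481) = -2592416*(-302481) = 784156584096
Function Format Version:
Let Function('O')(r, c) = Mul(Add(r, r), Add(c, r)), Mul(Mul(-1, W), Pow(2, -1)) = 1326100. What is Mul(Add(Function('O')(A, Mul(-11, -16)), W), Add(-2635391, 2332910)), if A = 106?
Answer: 784156584096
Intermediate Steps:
W = -2652200 (W = Mul(-2, 1326100) = -2652200)
Function('O')(r, c) = Mul(2, r, Add(c, r)) (Function('O')(r, c) = Mul(Mul(2, r), Add(c, r)) = Mul(2, r, Add(c, r)))
Mul(Add(Function('O')(A, Mul(-11, -16)), W), Add(-2635391, 2332910)) = Mul(Add(Mul(2, 106, Add(Mul(-11, -16), 106)), -2652200), Add(-2635391, 2332910)) = Mul(Add(Mul(2, 106, Add(176, 106)), -2652200), -302481) = Mul(Add(Mul(2, 106, 282), -2652200), -302481) = Mul(Add(59784, -2652200), -302481) = Mul(-2592416, -302481) = 784156584096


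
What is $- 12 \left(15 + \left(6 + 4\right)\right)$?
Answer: $-300$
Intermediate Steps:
$- 12 \left(15 + \left(6 + 4\right)\right) = - 12 \left(15 + 10\right) = \left(-12\right) 25 = -300$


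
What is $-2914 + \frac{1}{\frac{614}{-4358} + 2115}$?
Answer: $- \frac{13428519913}{4608278} \approx -2914.0$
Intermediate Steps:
$-2914 + \frac{1}{\frac{614}{-4358} + 2115} = -2914 + \frac{1}{614 \left(- \frac{1}{4358}\right) + 2115} = -2914 + \frac{1}{- \frac{307}{2179} + 2115} = -2914 + \frac{1}{\frac{4608278}{2179}} = -2914 + \frac{2179}{4608278} = - \frac{13428519913}{4608278}$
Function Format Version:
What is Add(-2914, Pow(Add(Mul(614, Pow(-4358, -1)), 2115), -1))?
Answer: Rational(-13428519913, 4608278) ≈ -2914.0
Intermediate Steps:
Add(-2914, Pow(Add(Mul(614, Pow(-4358, -1)), 2115), -1)) = Add(-2914, Pow(Add(Mul(614, Rational(-1, 4358)), 2115), -1)) = Add(-2914, Pow(Add(Rational(-307, 2179), 2115), -1)) = Add(-2914, Pow(Rational(4608278, 2179), -1)) = Add(-2914, Rational(2179, 4608278)) = Rational(-13428519913, 4608278)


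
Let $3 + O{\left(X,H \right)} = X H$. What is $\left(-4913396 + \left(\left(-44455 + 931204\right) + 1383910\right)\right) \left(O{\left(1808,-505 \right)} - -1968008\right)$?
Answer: $-2787995039205$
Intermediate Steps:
$O{\left(X,H \right)} = -3 + H X$ ($O{\left(X,H \right)} = -3 + X H = -3 + H X$)
$\left(-4913396 + \left(\left(-44455 + 931204\right) + 1383910\right)\right) \left(O{\left(1808,-505 \right)} - -1968008\right) = \left(-4913396 + \left(\left(-44455 + 931204\right) + 1383910\right)\right) \left(\left(-3 - 913040\right) - -1968008\right) = \left(-4913396 + \left(886749 + 1383910\right)\right) \left(\left(-3 - 913040\right) + 1968008\right) = \left(-4913396 + 2270659\right) \left(-913043 + 1968008\right) = \left(-2642737\right) 1054965 = -2787995039205$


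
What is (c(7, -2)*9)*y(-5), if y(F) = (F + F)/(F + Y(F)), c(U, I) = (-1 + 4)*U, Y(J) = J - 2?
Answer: 315/2 ≈ 157.50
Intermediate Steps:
Y(J) = -2 + J
c(U, I) = 3*U
y(F) = 2*F/(-2 + 2*F) (y(F) = (F + F)/(F + (-2 + F)) = (2*F)/(-2 + 2*F) = 2*F/(-2 + 2*F))
(c(7, -2)*9)*y(-5) = ((3*7)*9)*(-5/(-1 - 5)) = (21*9)*(-5/(-6)) = 189*(-5*(-1/6)) = 189*(5/6) = 315/2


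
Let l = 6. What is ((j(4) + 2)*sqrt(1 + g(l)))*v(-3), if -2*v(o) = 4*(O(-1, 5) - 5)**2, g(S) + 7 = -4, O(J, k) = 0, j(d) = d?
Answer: -300*I*sqrt(10) ≈ -948.68*I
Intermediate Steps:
g(S) = -11 (g(S) = -7 - 4 = -11)
v(o) = -50 (v(o) = -2*(0 - 5)**2 = -2*(-5)**2 = -2*25 = -1/2*100 = -50)
((j(4) + 2)*sqrt(1 + g(l)))*v(-3) = ((4 + 2)*sqrt(1 - 11))*(-50) = (6*sqrt(-10))*(-50) = (6*(I*sqrt(10)))*(-50) = (6*I*sqrt(10))*(-50) = -300*I*sqrt(10)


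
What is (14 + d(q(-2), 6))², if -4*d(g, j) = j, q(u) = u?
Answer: 625/4 ≈ 156.25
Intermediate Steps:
d(g, j) = -j/4
(14 + d(q(-2), 6))² = (14 - ¼*6)² = (14 - 3/2)² = (25/2)² = 625/4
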